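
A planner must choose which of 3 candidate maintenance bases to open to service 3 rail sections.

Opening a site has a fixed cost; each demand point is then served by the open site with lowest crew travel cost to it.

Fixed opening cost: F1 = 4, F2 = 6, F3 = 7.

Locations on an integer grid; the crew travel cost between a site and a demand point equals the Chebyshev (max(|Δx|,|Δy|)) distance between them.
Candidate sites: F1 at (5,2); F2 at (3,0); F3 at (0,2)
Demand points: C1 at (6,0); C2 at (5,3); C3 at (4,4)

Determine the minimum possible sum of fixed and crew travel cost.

Open {F1}: assign each demand point to its cheapest open site.
  C1→F1 2, C2→F1 1, C3→F1 2
  crew travel cost 5, fixed 4 → total 9.
Compare {F1, F2}: crew travel cost 5 + fixed 10 = 15.
Compare {F2}: crew travel cost 10 + fixed 6 = 16.
Compare {F1, F3}: crew travel cost 5 + fixed 11 = 16.
All other subsets cost ≥ 15. Minimum total cost: 9.

9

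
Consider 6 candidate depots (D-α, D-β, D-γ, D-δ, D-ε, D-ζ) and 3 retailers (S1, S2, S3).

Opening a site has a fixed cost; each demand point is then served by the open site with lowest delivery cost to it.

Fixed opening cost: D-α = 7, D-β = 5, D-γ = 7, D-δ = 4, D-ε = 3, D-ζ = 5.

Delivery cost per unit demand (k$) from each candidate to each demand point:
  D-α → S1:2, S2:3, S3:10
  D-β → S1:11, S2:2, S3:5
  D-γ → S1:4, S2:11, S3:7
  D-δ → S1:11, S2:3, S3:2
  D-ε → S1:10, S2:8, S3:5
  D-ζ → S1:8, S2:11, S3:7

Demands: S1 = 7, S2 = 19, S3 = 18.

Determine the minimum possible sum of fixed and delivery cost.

104

Open {D-α, D-β, D-δ}: assign each demand point to its cheapest open site.
  S1→D-α 7×2=14, S2→D-β 19×2=38, S3→D-δ 18×2=36
  delivery cost 88, fixed 16 → total 104.
Compare {D-α, D-β, D-δ, D-ε}: delivery cost 88 + fixed 19 = 107.
Compare {D-α, D-β, D-δ, D-ζ}: delivery cost 88 + fixed 21 = 109.
Compare {D-α, D-β, D-γ, D-δ}: delivery cost 88 + fixed 23 = 111.
All other subsets cost ≥ 107. Minimum total cost: 104.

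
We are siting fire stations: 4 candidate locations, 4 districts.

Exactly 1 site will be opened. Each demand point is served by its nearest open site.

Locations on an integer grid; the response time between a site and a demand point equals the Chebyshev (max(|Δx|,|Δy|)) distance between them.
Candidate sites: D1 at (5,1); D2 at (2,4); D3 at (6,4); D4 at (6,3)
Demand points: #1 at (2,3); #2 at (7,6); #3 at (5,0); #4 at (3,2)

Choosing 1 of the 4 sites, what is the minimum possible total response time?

Open {D1}.
  #1→D1 3, #2→D1 5, #3→D1 1, #4→D1 2  ⇒ total 11.
Compare {D2}: total 12.
Compare {D3}: total 13.
No size-1 selection does better; minimum is 11.

11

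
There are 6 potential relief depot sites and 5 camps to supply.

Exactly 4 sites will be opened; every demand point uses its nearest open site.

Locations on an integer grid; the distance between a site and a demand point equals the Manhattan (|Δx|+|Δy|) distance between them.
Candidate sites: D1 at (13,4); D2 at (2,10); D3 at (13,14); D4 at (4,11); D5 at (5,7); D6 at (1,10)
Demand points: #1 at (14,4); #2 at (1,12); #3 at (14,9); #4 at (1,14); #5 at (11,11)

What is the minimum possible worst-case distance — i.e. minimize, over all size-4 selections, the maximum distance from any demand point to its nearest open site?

6

Open {D1, D2, D3, D4}.
  Farthest demand point is #3 at distance 6 (to D1); all others are ≤ 6.
With {D1, D2, D3, D5} the worst case is 6.
With {D1, D2, D3, D6} the worst case is 6.
No size-4 selection achieves below 6.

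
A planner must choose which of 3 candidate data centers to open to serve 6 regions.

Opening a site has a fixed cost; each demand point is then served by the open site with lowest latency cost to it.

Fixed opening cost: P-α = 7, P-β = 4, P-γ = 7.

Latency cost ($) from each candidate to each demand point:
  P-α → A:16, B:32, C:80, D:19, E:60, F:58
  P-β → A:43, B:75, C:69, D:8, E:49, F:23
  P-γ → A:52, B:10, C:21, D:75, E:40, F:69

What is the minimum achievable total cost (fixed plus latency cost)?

Open {P-α, P-β, P-γ}: assign each demand point to its cheapest open site.
  A→P-α 16, B→P-γ 10, C→P-γ 21, D→P-β 8, E→P-γ 40, F→P-β 23
  latency cost 118, fixed 18 → total 136.
Compare {P-β, P-γ}: latency cost 145 + fixed 11 = 156.
Compare {P-α, P-γ}: latency cost 164 + fixed 14 = 178.
Compare {P-α, P-β}: latency cost 197 + fixed 11 = 208.
All other subsets cost ≥ 156. Minimum total cost: 136.

136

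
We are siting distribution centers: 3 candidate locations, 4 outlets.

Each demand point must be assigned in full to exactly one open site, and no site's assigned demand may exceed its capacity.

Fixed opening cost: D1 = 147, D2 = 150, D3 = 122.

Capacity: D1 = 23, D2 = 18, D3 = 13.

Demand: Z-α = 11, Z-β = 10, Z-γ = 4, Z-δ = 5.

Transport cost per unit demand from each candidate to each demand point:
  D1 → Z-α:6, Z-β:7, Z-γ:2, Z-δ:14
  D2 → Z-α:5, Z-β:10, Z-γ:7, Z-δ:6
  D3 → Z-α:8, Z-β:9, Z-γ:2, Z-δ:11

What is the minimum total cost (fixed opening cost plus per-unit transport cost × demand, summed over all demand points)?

Open {D1, D2}; cheapest assignment that respects the capacities:
  D1 (cap 23, load 14): Z-β, Z-γ — cost 10×7 + 4×2 = 78
  D2 (cap 18, load 16): Z-α, Z-δ — cost 11×5 + 5×6 = 85
  Shipping 163, fixed 297 → total 460.
  Any other capacity-feasible assignment to {D1, D2} ships for at least 163.
Compare {D1, D3}: its best feasible assignment gives total 468.
Compare {D1, D2, D3}: its best feasible assignment gives total 582.
Every other set of open sites that can feasibly serve all demand totals ≥ 468 even under its best assignment. Minimum: 460.

460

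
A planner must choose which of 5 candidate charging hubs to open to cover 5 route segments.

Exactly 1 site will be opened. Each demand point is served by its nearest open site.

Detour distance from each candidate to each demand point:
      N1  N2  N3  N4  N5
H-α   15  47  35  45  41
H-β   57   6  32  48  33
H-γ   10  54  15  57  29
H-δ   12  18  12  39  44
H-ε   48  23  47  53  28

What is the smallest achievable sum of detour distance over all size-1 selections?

125

Open {H-δ}.
  N1→H-δ 12, N2→H-δ 18, N3→H-δ 12, N4→H-δ 39, N5→H-δ 44  ⇒ total 125.
Compare {H-γ}: total 165.
Compare {H-β}: total 176.
No size-1 selection does better; minimum is 125.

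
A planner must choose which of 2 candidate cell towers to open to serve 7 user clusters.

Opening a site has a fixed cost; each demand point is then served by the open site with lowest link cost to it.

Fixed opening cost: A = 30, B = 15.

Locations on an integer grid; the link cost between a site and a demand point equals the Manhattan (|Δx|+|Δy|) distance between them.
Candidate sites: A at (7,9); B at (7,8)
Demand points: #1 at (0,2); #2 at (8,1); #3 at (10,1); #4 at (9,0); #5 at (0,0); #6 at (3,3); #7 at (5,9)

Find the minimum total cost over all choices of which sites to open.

Open {B}: assign each demand point to its cheapest open site.
  #1→B 13, #2→B 8, #3→B 10, #4→B 10, #5→B 15, #6→B 9, #7→B 3
  link cost 68, fixed 15 → total 83.
Compare {A}: link cost 73 + fixed 30 = 103.
Compare {A, B}: link cost 67 + fixed 45 = 112.

83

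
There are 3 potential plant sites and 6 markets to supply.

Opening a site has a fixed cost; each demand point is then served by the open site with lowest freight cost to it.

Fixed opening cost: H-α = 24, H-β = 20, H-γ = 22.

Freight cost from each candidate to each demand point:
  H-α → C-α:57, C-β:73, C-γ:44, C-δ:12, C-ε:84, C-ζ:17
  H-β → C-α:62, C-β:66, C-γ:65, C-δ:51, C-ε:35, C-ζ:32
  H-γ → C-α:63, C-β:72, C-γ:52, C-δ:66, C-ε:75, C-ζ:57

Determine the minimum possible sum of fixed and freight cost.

Open {H-α, H-β}: assign each demand point to its cheapest open site.
  C-α→H-α 57, C-β→H-β 66, C-γ→H-α 44, C-δ→H-α 12, C-ε→H-β 35, C-ζ→H-α 17
  freight cost 231, fixed 44 → total 275.
Compare {H-α, H-β, H-γ}: freight cost 231 + fixed 66 = 297.
Compare {H-α}: freight cost 287 + fixed 24 = 311.
Compare {H-α, H-γ}: freight cost 277 + fixed 46 = 323.
All other subsets cost ≥ 297. Minimum total cost: 275.

275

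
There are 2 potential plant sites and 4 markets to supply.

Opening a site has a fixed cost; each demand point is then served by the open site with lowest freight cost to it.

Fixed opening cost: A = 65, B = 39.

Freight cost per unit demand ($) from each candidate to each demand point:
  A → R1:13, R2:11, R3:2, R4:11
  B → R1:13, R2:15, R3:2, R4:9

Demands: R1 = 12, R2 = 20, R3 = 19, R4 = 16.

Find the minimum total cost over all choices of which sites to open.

655

Open {A}: assign each demand point to its cheapest open site.
  R1→A 12×13=156, R2→A 20×11=220, R3→A 19×2=38, R4→A 16×11=176
  freight cost 590, fixed 65 → total 655.
Compare {A, B}: freight cost 558 + fixed 104 = 662.
Compare {B}: freight cost 638 + fixed 39 = 677.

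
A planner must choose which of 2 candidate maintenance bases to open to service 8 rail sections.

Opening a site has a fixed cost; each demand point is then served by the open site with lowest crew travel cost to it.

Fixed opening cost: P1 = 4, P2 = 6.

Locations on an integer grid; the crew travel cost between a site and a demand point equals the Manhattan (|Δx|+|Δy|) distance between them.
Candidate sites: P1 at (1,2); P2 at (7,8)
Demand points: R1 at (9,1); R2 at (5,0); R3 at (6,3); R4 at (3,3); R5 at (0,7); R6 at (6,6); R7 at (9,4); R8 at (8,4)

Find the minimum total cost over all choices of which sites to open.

Open {P1, P2}: assign each demand point to its cheapest open site.
  R1→P1 9, R2→P1 6, R3→P1 6, R4→P1 3, R5→P1 6, R6→P2 3, R7→P2 6, R8→P2 5
  crew travel cost 44, fixed 10 → total 54.
Compare {P1}: crew travel cost 58 + fixed 4 = 62.
Compare {P2}: crew travel cost 56 + fixed 6 = 62.

54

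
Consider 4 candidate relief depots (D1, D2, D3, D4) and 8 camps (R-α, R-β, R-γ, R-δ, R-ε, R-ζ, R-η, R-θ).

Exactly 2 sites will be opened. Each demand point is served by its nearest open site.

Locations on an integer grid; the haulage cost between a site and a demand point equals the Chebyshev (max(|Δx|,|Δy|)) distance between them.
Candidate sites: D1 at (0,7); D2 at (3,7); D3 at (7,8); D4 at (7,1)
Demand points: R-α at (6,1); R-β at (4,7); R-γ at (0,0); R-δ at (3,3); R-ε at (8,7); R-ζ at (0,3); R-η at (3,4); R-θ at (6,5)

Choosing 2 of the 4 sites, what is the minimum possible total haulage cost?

Open {D2, D4}.
  R-α→D4 1, R-β→D2 1, R-γ→D2 7, R-δ→D2 4, R-ε→D2 5, R-ζ→D2 4, R-η→D2 3, R-θ→D2 3  ⇒ total 28.
Compare {D2, D3}: total 29.
Compare {D3, D4}: total 30.
No size-2 selection does better; minimum is 28.

28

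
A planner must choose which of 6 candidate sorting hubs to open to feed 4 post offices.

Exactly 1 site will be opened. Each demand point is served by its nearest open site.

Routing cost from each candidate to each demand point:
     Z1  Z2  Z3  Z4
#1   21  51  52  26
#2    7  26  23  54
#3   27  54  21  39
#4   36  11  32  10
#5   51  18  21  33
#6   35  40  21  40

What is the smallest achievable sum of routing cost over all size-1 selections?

89

Open {#4}.
  Z1→#4 36, Z2→#4 11, Z3→#4 32, Z4→#4 10  ⇒ total 89.
Compare {#2}: total 110.
Compare {#5}: total 123.
No size-1 selection does better; minimum is 89.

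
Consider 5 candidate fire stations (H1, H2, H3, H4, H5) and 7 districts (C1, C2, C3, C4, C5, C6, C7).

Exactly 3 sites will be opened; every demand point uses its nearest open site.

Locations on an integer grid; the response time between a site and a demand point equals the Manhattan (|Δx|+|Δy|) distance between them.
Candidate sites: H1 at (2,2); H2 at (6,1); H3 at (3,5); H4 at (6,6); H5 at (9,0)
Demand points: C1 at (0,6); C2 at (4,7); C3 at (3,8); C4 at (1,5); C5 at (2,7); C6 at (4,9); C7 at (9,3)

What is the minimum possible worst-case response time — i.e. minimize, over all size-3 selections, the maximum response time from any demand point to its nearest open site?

Open {H1, H2, H3}.
  Farthest demand point is C6 at response time 5 (to H3); all others are ≤ 5.
With {H1, H3, H5} the worst case is 5.
With {H2, H3, H4} the worst case is 5.
No size-3 selection achieves below 5.

5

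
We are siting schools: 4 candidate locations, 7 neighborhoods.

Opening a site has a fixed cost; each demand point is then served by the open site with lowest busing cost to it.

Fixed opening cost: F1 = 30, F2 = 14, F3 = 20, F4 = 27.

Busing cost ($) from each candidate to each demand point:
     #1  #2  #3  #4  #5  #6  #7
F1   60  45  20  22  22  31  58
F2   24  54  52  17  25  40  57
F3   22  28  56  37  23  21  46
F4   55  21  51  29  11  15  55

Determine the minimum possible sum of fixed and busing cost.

231

Open {F1, F3}: assign each demand point to its cheapest open site.
  #1→F3 22, #2→F3 28, #3→F1 20, #4→F1 22, #5→F1 22, #6→F3 21, #7→F3 46
  busing cost 181, fixed 50 → total 231.
Compare {F1, F2, F4}: busing cost 163 + fixed 71 = 234.
Compare {F1, F3, F4}: busing cost 157 + fixed 77 = 234.
Compare {F2, F4}: busing cost 194 + fixed 41 = 235.
All other subsets cost ≥ 234. Minimum total cost: 231.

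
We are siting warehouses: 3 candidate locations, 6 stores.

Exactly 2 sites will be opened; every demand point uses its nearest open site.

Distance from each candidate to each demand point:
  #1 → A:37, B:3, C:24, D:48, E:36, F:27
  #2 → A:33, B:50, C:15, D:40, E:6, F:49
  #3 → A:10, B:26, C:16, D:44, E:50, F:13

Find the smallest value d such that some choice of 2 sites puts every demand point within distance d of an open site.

40

Open {#1, #2}.
  Farthest demand point is D at distance 40 (to #2); all others are ≤ 40.
With {#2, #3} the worst case is 40.
With {#1, #3} the worst case is 44.
No size-2 selection achieves below 40.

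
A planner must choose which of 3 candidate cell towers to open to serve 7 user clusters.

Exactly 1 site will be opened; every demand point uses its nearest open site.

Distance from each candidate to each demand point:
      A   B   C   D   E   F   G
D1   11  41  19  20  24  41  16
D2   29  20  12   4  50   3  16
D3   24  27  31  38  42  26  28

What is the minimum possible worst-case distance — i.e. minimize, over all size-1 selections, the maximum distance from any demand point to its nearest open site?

41

Open {D1}.
  Farthest demand point is B at distance 41 (to D1); all others are ≤ 41.
With {D3} the worst case is 42.
With {D2} the worst case is 50.
No size-1 selection achieves below 41.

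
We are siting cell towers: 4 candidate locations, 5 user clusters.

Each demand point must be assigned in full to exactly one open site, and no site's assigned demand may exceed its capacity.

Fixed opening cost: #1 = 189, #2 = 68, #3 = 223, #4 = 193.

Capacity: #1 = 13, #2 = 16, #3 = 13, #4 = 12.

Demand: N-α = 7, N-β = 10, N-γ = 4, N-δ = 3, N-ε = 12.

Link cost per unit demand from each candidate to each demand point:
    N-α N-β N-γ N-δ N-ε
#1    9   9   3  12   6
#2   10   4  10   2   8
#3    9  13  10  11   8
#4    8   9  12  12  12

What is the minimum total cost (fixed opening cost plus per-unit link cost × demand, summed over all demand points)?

Open {#1, #2, #4}; cheapest assignment that respects the capacities:
  #1 (cap 13, load 12): N-ε — cost 12×6 = 72
  #2 (cap 16, load 13): N-β, N-δ — cost 10×4 + 3×2 = 46
  #4 (cap 12, load 11): N-α, N-γ — cost 7×8 + 4×12 = 104
  Shipping 222, fixed 450 → total 672.
  Any other capacity-feasible assignment to {#1, #2, #4} ships for at least 222.
Compare {#1, #2, #3}: its best feasible assignment gives total 697.
Compare {#2, #3, #4}: its best feasible assignment gives total 730.
Every other set of open sites that can feasibly serve all demand totals ≥ 697 even under its best assignment. Minimum: 672.

672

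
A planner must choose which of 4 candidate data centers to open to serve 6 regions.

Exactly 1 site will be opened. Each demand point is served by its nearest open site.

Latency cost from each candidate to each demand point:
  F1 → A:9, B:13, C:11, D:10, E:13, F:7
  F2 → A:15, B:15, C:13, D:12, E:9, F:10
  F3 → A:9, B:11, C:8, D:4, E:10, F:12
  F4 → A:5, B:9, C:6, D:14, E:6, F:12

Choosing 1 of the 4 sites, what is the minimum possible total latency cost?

Open {F4}.
  A→F4 5, B→F4 9, C→F4 6, D→F4 14, E→F4 6, F→F4 12  ⇒ total 52.
Compare {F3}: total 54.
Compare {F1}: total 63.
No size-1 selection does better; minimum is 52.

52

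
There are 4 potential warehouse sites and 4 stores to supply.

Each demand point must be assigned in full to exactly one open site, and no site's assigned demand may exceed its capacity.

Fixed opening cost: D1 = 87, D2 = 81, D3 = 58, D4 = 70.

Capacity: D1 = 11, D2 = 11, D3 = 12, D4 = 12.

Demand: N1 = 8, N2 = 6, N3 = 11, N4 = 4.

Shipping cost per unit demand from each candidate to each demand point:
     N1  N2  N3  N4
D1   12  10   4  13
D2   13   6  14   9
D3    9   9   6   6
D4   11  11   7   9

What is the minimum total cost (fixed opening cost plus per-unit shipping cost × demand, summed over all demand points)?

Open {D1, D2, D3}; cheapest assignment that respects the capacities:
  D1 (cap 11, load 11): N3 — cost 11×4 = 44
  D2 (cap 11, load 6): N2 — cost 6×6 = 36
  D3 (cap 12, load 12): N1, N4 — cost 8×9 + 4×6 = 96
  Shipping 176, fixed 226 → total 402.
  Any other capacity-feasible assignment to {D1, D2, D3} ships for at least 176.
Compare {D2, D3, D4}: its best feasible assignment gives total 418.
Compare {D1, D3, D4}: its best feasible assignment gives total 421.
Every other set of open sites that can feasibly serve all demand totals ≥ 418 even under its best assignment. Minimum: 402.

402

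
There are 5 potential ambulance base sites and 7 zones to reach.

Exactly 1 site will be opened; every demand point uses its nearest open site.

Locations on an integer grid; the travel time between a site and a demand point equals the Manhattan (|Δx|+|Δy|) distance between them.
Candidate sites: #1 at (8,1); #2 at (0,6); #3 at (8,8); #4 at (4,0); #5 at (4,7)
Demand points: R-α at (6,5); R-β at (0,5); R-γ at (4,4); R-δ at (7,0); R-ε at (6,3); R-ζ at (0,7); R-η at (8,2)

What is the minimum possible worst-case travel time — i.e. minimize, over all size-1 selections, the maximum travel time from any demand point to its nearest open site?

10

Open {#5}.
  Farthest demand point is R-δ at travel time 10 (to #5); all others are ≤ 10.
With {#3} the worst case is 11.
With {#4} the worst case is 11.
No size-1 selection achieves below 10.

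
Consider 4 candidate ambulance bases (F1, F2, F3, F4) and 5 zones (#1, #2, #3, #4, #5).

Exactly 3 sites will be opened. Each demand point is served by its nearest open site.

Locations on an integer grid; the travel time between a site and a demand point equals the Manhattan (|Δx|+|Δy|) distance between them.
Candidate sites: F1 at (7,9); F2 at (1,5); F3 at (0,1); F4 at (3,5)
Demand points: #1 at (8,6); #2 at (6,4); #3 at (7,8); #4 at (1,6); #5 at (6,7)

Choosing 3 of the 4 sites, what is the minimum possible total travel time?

Open {F1, F2, F4}.
  #1→F1 4, #2→F4 4, #3→F1 1, #4→F2 1, #5→F1 3  ⇒ total 13.
Compare {F1, F2, F3}: total 15.
Compare {F1, F3, F4}: total 15.
No size-3 selection does better; minimum is 13.

13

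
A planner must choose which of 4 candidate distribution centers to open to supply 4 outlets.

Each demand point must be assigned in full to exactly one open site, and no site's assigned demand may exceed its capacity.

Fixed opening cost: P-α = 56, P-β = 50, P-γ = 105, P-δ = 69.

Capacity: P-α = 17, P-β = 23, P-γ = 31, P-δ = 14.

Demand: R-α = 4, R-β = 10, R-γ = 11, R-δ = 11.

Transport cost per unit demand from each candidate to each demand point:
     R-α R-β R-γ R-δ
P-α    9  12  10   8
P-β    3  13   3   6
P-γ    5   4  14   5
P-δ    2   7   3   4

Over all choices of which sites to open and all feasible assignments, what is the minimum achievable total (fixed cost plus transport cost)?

Open {P-β, P-γ}; cheapest assignment that respects the capacities:
  P-β (cap 23, load 15): R-α, R-γ — cost 4×3 + 11×3 = 45
  P-γ (cap 31, load 21): R-β, R-δ — cost 10×4 + 11×5 = 95
  Shipping 140, fixed 155 → total 295.
  Any other capacity-feasible assignment to {P-β, P-γ} ships for at least 140.
Compare {P-β, P-δ}: its best feasible assignment gives total 296.
Compare {P-γ, P-δ}: its best feasible assignment gives total 322.
Every other set of open sites that can feasibly serve all demand totals ≥ 296 even under its best assignment. Minimum: 295.

295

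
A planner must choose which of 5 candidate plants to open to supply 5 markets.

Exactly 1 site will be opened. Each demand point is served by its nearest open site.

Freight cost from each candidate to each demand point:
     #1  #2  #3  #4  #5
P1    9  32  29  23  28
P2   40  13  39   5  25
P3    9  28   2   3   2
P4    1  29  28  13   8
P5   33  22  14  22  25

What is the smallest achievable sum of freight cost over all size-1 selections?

Open {P3}.
  #1→P3 9, #2→P3 28, #3→P3 2, #4→P3 3, #5→P3 2  ⇒ total 44.
Compare {P4}: total 79.
Compare {P5}: total 116.
No size-1 selection does better; minimum is 44.

44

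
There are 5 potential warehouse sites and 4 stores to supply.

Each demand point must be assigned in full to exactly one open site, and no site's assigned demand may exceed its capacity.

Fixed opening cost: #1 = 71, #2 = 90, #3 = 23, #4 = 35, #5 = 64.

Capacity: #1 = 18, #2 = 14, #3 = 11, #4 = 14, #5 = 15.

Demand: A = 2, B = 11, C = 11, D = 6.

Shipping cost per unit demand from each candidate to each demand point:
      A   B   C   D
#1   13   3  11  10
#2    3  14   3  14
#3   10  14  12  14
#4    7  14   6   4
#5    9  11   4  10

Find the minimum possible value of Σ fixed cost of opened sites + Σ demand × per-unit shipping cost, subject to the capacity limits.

279

Open {#1, #4}; cheapest assignment that respects the capacities:
  #1 (cap 18, load 17): B, D — cost 11×3 + 6×10 = 93
  #4 (cap 14, load 13): A, C — cost 2×7 + 11×6 = 80
  Shipping 173, fixed 106 → total 279.
  Any other capacity-feasible assignment to {#1, #4} ships for at least 173.
Compare {#1, #4, #5}: its best feasible assignment gives total 285.
Compare {#1, #5}: its best feasible assignment gives total 290.
Every other set of open sites that can feasibly serve all demand totals ≥ 285 even under its best assignment. Minimum: 279.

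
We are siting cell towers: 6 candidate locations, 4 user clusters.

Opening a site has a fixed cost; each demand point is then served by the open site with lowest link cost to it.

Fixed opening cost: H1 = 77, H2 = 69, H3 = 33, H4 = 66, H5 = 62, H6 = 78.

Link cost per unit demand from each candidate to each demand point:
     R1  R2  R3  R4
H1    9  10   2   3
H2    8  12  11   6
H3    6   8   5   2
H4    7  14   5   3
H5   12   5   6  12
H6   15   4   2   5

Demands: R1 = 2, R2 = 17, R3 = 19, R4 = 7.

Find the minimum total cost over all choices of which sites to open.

Open {H3, H6}: assign each demand point to its cheapest open site.
  R1→H3 2×6=12, R2→H6 17×4=68, R3→H6 19×2=38, R4→H3 7×2=14
  link cost 132, fixed 111 → total 243.
Compare {H6}: link cost 171 + fixed 78 = 249.
Compare {H4, H6}: link cost 141 + fixed 144 = 285.
Compare {H3}: link cost 257 + fixed 33 = 290.
All other subsets cost ≥ 249. Minimum total cost: 243.

243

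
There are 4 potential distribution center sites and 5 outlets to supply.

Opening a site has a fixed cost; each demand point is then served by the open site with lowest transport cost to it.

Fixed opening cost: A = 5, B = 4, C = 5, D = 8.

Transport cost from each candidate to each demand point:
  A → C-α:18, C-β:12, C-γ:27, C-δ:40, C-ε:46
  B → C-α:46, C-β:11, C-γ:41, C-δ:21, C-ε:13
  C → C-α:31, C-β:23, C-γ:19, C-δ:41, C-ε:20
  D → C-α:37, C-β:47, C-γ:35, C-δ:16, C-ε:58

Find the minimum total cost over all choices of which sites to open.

Open {A, B, C}: assign each demand point to its cheapest open site.
  C-α→A 18, C-β→B 11, C-γ→C 19, C-δ→B 21, C-ε→B 13
  transport cost 82, fixed 14 → total 96.
Compare {A, B}: transport cost 90 + fixed 9 = 99.
Compare {A, B, C, D}: transport cost 77 + fixed 22 = 99.
Compare {A, B, D}: transport cost 85 + fixed 17 = 102.
All other subsets cost ≥ 99. Minimum total cost: 96.

96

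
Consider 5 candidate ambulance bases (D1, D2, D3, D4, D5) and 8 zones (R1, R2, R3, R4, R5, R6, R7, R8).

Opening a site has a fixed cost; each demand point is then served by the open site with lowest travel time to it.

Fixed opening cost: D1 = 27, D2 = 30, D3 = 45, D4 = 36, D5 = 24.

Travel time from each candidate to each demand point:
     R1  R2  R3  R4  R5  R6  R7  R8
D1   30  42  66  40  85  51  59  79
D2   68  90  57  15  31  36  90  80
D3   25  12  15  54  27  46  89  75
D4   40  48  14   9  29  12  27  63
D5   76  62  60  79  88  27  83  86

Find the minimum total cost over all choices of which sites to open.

Open {D3, D4}: assign each demand point to its cheapest open site.
  R1→D3 25, R2→D3 12, R3→D4 14, R4→D4 9, R5→D3 27, R6→D4 12, R7→D4 27, R8→D4 63
  travel time 189, fixed 81 → total 270.
Compare {D4}: travel time 242 + fixed 36 = 278.
Compare {D1, D4}: travel time 226 + fixed 63 = 289.
Compare {D3, D4, D5}: travel time 189 + fixed 105 = 294.
All other subsets cost ≥ 278. Minimum total cost: 270.

270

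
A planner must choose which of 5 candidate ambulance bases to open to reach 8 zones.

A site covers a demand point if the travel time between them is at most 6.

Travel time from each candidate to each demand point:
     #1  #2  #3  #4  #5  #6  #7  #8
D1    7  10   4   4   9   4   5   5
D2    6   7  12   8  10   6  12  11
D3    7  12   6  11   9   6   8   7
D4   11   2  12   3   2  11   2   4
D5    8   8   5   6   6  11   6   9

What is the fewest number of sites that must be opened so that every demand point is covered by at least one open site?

Coverage sets (demand points within 6 of each site):
  D1: {#3, #4, #6, #7, #8}
  D2: {#1, #6}
  D3: {#3, #6}
  D4: {#2, #4, #5, #7, #8}
  D5: {#3, #4, #5, #7}
No 2 sites suffice: every size-2 union leaves at least one demand point uncovered.
But {D1, D2, D4} covers everything, so the minimum is 3.

3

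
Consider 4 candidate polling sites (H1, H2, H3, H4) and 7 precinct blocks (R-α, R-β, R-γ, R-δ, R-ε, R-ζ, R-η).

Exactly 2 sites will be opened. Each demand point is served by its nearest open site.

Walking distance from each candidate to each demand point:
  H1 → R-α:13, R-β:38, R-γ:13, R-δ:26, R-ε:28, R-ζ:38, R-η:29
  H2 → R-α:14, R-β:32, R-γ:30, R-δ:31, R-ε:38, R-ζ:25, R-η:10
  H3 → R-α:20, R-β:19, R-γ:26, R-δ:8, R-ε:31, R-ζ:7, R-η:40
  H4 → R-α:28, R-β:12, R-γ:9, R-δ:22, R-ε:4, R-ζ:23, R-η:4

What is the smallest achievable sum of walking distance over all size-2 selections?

64

Open {H3, H4}.
  R-α→H3 20, R-β→H4 12, R-γ→H4 9, R-δ→H3 8, R-ε→H4 4, R-ζ→H3 7, R-η→H4 4  ⇒ total 64.
Compare {H1, H4}: total 87.
Compare {H2, H4}: total 88.
No size-2 selection does better; minimum is 64.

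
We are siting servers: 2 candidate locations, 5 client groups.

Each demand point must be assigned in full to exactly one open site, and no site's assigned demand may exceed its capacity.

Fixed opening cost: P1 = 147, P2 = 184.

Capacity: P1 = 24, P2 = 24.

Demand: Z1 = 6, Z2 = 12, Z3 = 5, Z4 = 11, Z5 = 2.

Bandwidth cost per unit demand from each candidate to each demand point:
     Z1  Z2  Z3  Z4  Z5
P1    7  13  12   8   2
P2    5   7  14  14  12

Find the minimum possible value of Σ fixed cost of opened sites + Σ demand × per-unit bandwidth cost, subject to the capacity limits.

Open {P1, P2}; cheapest assignment that respects the capacities:
  P1 (cap 24, load 18): Z3, Z4, Z5 — cost 5×12 + 11×8 + 2×2 = 152
  P2 (cap 24, load 18): Z1, Z2 — cost 6×5 + 12×7 = 114
  Shipping 266, fixed 331 → total 597.
  Any other capacity-feasible assignment to {P1, P2} ships for at least 266.
Total demand is 36 and no other set of sites has combined capacity ≥ 36, so {P1, P2} is the only feasible choice of open sites. Minimum: 597.

597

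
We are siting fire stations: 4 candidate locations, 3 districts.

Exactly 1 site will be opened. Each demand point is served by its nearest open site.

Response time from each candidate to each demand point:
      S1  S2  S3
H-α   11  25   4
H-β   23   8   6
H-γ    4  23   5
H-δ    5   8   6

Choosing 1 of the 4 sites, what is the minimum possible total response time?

Open {H-δ}.
  S1→H-δ 5, S2→H-δ 8, S3→H-δ 6  ⇒ total 19.
Compare {H-γ}: total 32.
Compare {H-β}: total 37.
No size-1 selection does better; minimum is 19.

19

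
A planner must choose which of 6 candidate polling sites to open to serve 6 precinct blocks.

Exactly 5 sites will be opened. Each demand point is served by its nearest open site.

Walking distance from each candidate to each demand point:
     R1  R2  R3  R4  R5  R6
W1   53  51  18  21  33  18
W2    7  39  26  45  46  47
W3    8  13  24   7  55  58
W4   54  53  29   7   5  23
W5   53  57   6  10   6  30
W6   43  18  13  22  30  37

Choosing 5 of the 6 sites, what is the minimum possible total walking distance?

56

Open {W1, W2, W3, W4, W5}.
  R1→W2 7, R2→W3 13, R3→W5 6, R4→W3 7, R5→W4 5, R6→W1 18  ⇒ total 56.
Compare {W1, W2, W3, W5, W6}: total 57.
Compare {W1, W3, W4, W5, W6}: total 57.
No size-5 selection does better; minimum is 56.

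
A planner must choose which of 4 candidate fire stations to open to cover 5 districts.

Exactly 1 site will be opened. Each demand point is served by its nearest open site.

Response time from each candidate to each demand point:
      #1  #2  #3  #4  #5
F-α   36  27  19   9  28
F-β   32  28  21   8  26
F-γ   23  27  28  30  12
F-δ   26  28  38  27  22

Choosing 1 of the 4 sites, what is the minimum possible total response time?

115

Open {F-β}.
  #1→F-β 32, #2→F-β 28, #3→F-β 21, #4→F-β 8, #5→F-β 26  ⇒ total 115.
Compare {F-α}: total 119.
Compare {F-γ}: total 120.
No size-1 selection does better; minimum is 115.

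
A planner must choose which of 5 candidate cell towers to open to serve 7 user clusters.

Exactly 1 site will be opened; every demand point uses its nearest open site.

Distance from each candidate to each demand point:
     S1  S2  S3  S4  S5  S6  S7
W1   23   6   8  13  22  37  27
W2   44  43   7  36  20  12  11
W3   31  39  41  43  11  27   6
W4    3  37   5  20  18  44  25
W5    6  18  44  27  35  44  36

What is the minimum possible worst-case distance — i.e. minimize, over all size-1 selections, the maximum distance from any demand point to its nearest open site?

37

Open {W1}.
  Farthest demand point is S6 at distance 37 (to W1); all others are ≤ 37.
With {W3} the worst case is 43.
With {W2} the worst case is 44.
No size-1 selection achieves below 37.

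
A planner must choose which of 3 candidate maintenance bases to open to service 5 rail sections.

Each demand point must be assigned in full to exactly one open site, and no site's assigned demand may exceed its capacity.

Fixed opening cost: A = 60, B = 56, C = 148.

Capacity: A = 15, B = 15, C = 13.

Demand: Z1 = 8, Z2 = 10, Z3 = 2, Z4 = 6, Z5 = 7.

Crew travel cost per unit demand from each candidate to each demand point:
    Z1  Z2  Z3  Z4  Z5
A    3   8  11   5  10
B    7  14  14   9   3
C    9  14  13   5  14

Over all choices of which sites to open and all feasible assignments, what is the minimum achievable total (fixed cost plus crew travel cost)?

Open {A, B, C}; cheapest assignment that respects the capacities:
  A (cap 15, load 12): Z2, Z3 — cost 10×8 + 2×11 = 102
  B (cap 15, load 15): Z1, Z5 — cost 8×7 + 7×3 = 77
  C (cap 13, load 6): Z4 — cost 6×5 = 30
  Shipping 209, fixed 264 → total 473.
  Any other capacity-feasible assignment to {A, B, C} ships for at least 209.
Total demand is 33 and no other set of sites has combined capacity ≥ 33, so {A, B, C} is the only feasible choice of open sites. Minimum: 473.

473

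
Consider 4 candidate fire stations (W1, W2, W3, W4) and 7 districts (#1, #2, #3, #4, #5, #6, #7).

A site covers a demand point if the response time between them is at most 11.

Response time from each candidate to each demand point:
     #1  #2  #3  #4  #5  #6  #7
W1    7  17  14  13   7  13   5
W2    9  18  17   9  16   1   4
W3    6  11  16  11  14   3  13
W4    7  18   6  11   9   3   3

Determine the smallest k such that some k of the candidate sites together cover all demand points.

Coverage sets (demand points within 11 of each site):
  W1: {#1, #5, #7}
  W2: {#1, #4, #6, #7}
  W3: {#1, #2, #4, #6}
  W4: {#1, #3, #4, #5, #6, #7}
No single site covers all 7 demand points.
But {W3, W4} covers everything, so the minimum is 2.

2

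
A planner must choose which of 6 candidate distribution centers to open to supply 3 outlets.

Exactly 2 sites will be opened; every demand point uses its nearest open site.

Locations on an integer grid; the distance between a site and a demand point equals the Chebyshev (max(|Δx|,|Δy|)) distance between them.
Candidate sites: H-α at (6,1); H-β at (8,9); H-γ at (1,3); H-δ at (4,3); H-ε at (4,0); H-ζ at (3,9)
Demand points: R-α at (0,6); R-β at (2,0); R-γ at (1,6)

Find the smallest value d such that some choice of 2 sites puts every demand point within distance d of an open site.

3

Open {H-α, H-γ}.
  Farthest demand point is R-α at distance 3 (to H-γ); all others are ≤ 3.
With {H-β, H-γ} the worst case is 3.
With {H-γ, H-δ} the worst case is 3.
No size-2 selection achieves below 3.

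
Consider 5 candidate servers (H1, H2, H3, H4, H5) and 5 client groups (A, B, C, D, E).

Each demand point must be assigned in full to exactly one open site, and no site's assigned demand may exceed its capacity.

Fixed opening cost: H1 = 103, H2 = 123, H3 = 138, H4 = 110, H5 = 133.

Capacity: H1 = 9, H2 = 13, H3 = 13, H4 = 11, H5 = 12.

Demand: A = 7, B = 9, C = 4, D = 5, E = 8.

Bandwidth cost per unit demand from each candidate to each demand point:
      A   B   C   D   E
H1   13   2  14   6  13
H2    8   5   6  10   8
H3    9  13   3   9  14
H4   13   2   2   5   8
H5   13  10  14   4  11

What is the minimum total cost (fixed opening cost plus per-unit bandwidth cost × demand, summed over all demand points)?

Open {H1, H2, H4}; cheapest assignment that respects the capacities:
  H1 (cap 9, load 9): B — cost 9×2 = 18
  H2 (cap 13, load 13): D, E — cost 5×10 + 8×8 = 114
  H4 (cap 11, load 11): A, C — cost 7×13 + 4×2 = 99
  Shipping 231, fixed 336 → total 567.
  Any other capacity-feasible assignment to {H1, H2, H4} ships for at least 231.
Compare {H1, H2, H3}: its best feasible assignment gives total 571.
Compare {H1, H2, H5}: its best feasible assignment gives total 576.
Every other set of open sites that can feasibly serve all demand totals ≥ 571 even under its best assignment. Minimum: 567.

567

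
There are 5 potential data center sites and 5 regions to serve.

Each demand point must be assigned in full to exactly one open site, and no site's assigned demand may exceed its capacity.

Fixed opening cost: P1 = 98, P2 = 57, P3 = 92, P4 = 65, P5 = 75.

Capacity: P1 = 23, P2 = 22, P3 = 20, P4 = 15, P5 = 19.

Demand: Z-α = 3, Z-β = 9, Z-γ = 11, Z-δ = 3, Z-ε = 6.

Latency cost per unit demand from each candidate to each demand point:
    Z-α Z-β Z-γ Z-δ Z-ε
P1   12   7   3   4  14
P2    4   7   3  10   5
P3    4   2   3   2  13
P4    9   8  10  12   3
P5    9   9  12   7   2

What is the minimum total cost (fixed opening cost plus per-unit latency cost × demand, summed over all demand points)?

Open {P2, P3}; cheapest assignment that respects the capacities:
  P2 (cap 22, load 20): Z-α, Z-γ, Z-ε — cost 3×4 + 11×3 + 6×5 = 75
  P3 (cap 20, load 12): Z-β, Z-δ — cost 9×2 + 3×2 = 24
  Shipping 99, fixed 149 → total 248.
  Any other capacity-feasible assignment to {P2, P3} ships for at least 99.
Compare {P3, P5}: its best feasible assignment gives total 278.
Compare {P2, P4}: its best feasible assignment gives total 287.
Every other set of open sites that can feasibly serve all demand totals ≥ 278 even under its best assignment. Minimum: 248.

248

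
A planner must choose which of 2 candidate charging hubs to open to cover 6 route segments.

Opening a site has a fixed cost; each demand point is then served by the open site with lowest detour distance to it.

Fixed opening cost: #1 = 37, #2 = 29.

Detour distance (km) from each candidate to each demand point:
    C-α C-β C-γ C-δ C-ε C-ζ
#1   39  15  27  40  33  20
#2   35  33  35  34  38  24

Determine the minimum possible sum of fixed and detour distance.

Open {#1}: assign each demand point to its cheapest open site.
  C-α→#1 39, C-β→#1 15, C-γ→#1 27, C-δ→#1 40, C-ε→#1 33, C-ζ→#1 20
  detour distance 174, fixed 37 → total 211.
Compare {#2}: detour distance 199 + fixed 29 = 228.
Compare {#1, #2}: detour distance 164 + fixed 66 = 230.

211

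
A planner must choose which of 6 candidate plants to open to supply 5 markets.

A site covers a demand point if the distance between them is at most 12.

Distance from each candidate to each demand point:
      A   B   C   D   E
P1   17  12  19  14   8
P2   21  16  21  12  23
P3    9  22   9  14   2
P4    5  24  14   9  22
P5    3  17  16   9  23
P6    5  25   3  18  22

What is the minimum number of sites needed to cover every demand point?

Coverage sets (demand points within 12 of each site):
  P1: {B, E}
  P2: {D}
  P3: {A, C, E}
  P4: {A, D}
  P5: {A, D}
  P6: {A, C}
No 2 sites suffice: every size-2 union leaves at least one demand point uncovered.
But {P1, P2, P3} covers everything, so the minimum is 3.

3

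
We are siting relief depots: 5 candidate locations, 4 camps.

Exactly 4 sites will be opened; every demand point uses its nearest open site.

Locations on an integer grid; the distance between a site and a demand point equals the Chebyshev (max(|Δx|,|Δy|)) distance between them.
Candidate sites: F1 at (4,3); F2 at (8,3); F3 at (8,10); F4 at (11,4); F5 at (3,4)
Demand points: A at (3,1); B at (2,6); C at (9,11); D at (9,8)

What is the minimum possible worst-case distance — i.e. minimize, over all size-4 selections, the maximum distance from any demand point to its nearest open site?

Open {F1, F2, F3, F5}.
  Farthest demand point is A at distance 2 (to F1); all others are ≤ 2.
With {F1, F3, F4, F5} the worst case is 2.
With {F1, F2, F3, F4} the worst case is 3.
No size-4 selection achieves below 2.

2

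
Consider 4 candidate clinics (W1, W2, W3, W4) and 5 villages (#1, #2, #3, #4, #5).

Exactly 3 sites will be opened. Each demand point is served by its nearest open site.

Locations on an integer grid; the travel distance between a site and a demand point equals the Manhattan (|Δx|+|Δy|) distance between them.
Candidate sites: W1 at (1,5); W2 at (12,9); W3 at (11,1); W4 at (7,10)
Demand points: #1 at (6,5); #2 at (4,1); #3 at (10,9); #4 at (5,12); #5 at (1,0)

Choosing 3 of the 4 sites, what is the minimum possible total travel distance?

23

Open {W1, W2, W4}.
  #1→W1 5, #2→W1 7, #3→W2 2, #4→W4 4, #5→W1 5  ⇒ total 23.
Compare {W1, W3, W4}: total 25.
Compare {W1, W2, W3}: total 29.
No size-3 selection does better; minimum is 23.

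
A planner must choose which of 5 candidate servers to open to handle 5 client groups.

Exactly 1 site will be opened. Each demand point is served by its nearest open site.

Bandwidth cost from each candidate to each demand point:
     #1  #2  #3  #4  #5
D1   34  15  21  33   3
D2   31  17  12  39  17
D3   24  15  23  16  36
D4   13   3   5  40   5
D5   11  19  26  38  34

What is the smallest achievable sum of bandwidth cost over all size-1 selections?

66

Open {D4}.
  #1→D4 13, #2→D4 3, #3→D4 5, #4→D4 40, #5→D4 5  ⇒ total 66.
Compare {D1}: total 106.
Compare {D3}: total 114.
No size-1 selection does better; minimum is 66.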